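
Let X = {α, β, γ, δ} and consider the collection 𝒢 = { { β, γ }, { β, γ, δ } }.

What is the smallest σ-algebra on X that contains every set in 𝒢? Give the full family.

Begin from { {  }, { β, γ }, { β, γ, δ }, X } (that is, 𝒢 plus ∅ and X).
Iteration 1: +2 →
  { α }  = X∖{ β, γ, δ }
  { α, δ }  = X∖{ β, γ }
  (now 6)
Iteration 2 adds 1:
  { α, β, γ }  = { β, γ } ∪ { α }
  (now 7)
Iteration 3 (1 new):
  { δ }  = X∖{ α, β, γ }
  (now 8)
After Iteration 4 the family is unchanged; done.

σ(𝒢) = { {  }, { α }, { δ }, { α, δ }, { β, γ }, { α, β, γ }, { β, γ, δ }, X }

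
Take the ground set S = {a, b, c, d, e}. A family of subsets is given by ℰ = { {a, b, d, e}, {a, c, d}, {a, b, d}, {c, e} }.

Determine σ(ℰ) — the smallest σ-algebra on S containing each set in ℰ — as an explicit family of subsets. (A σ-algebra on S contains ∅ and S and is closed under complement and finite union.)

Take S₀ = ℰ ∪ {∅, S} = { ∅, {c, e}, {a, b, d}, {a, c, d}, {a, b, d, e}, S }.
Step 1: 4 new —
  {c}  = ᶜ of {a, b, d, e}
  {b, e}  = ᶜ of {a, c, d}
  {a, b, c, d}  = {a, c, d} ∪ {a, b, d}
  {a, c, d, e}  = {a, c, d} ∪ {c, e}
  (now 10)
Step 2: +3 →
  {b}  = ᶜ of {a, c, d, e}
  {e}  = ᶜ of {a, b, c, d}
  {b, c, e}  = {b, e} ∪ {c}
  (now 13)
Step 3. New:
  {a, d}  = ᶜ of {b, c, e}
  {b, c}  = {c} ∪ {b}
  (now 15)
Step 4: +1 →
  {a, d, e}  = ᶜ of {b, c}
  (now 16)
After Step 5 the family is unchanged; done.

Hence σ(ℰ) has 16 members: { ∅, {b}, {c}, {e}, {a, d}, {b, c}, {b, e}, {c, e}, {a, b, d}, {a, c, d}, {a, d, e}, {b, c, e}, {a, b, c, d}, {a, b, d, e}, {a, c, d, e}, S }.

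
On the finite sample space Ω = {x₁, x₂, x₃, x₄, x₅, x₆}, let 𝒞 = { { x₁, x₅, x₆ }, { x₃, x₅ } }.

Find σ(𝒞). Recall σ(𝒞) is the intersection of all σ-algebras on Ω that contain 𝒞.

Initial family (4 sets): { ∅, { x₃, x₅ }, { x₁, x₅, x₆ }, Ω }.
Round 1 adds 3:
  { x₂, x₃, x₄ }  = { x₁, x₅, x₆ }ᶜ
  { x₁, x₂, x₄, x₆ }  = { x₃, x₅ }ᶜ
  { x₁, x₃, x₅, x₆ }  = { x₃, x₅ } ∪ { x₁, x₅, x₆ }
  [7 total]
Round 2 (4 new):
  { x₂, x₄ }  = { x₁, x₃, x₅, x₆ }ᶜ
  { x₂, x₃, x₄, x₅ }  = { x₂, x₃, x₄ } ∪ { x₃, x₅ }
  { x₁, x₂, x₃, x₄, x₆ }  = { x₁, x₂, x₄, x₆ } ∪ { x₂, x₃, x₄ }
  { x₁, x₂, x₄, x₅, x₆ }  = { x₁, x₂, x₄, x₆ } ∪ { x₁, x₅, x₆ }
  [11 total]
Round 3 adds 3:
  { x₃ }  = { x₁, x₂, x₄, x₅, x₆ }ᶜ
  { x₅ }  = { x₁, x₂, x₃, x₄, x₆ }ᶜ
  { x₁, x₆ }  = { x₂, x₃, x₄, x₅ }ᶜ
  [14 total]
Round 4 (2 new):
  { x₁, x₃, x₆ }  = { x₃ } ∪ { x₁, x₆ }
  { x₂, x₄, x₅ }  = { x₂, x₄ } ∪ { x₅ }
  [16 total]
Round 5: closed — nothing new.

σ(𝒞) = { ∅, { x₃ }, { x₅ }, { x₁, x₆ }, { x₂, x₄ }, { x₃, x₅ }, { x₁, x₃, x₆ }, { x₁, x₅, x₆ }, { x₂, x₃, x₄ }, { x₂, x₄, x₅ }, { x₁, x₂, x₄, x₆ }, { x₁, x₃, x₅, x₆ }, { x₂, x₃, x₄, x₅ }, { x₁, x₂, x₃, x₄, x₆ }, { x₁, x₂, x₄, x₅, x₆ }, Ω }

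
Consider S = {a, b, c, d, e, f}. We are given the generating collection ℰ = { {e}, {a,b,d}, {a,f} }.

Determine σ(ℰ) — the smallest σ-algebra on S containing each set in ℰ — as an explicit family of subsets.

σ(ℰ) = { {}, {a}, {c}, {e}, {f}, {a,c}, {a,e}, {a,f}, {b,d}, {c,e}, {c,f}, {e,f}, {a,b,d}, {a,c,e}, {a,c,f}, {a,e,f}, {b,c,d}, {b,d,e}, {b,d,f}, {c,e,f}, {a,b,c,d}, {a,b,d,e}, {a,b,d,f}, {a,c,e,f}, {b,c,d,e}, {b,c,d,f}, {b,d,e,f}, {a,b,c,d,e}, {a,b,c,d,f}, {a,b,d,e,f}, {b,c,d,e,f}, S }

Derivation:
Start: ℰ ∪ {∅, S} = { {}, {e}, {a,f}, {a,b,d}, S }.
Iteration 1: 6 new —
  {a,e,f}  = {a,f} ∪ {e}
  {c,e,f}  = complement {a,b,d}
  {a,b,d,e}  = {a,b,d} ∪ {e}
  {a,b,d,f}  = {a,f} ∪ {a,b,d}
  {b,c,d,e}  = complement {a,f}
  {a,b,c,d,f}  = complement {e}
  (now 11)
Iteration 2. New:
  {c,e}  = complement {a,b,d,f}
  {c,f}  = complement {a,b,d,e}
  {b,c,d}  = complement {a,e,f}
  {a,c,e,f}  = {a,f} ∪ {c,e,f}
  {a,b,c,d,e}  = {b,c,d,e} ∪ {a,b,d,e}
  {a,b,d,e,f}  = {a,b,d,f} ∪ {a,b,d,e}
  {b,c,d,e,f}  = {b,c,d,e} ∪ {c,e,f}
  (now 18)
Iteration 3 adds 7:
  {a}  = complement {b,c,d,e,f}
  {c}  = complement {a,b,d,e,f}
  {f}  = complement {a,b,c,d,e}
  {b,d}  = complement {a,c,e,f}
  {a,c,f}  = {c,f} ∪ {a,f}
  {a,b,c,d}  = {b,c,d} ∪ {a,b,d}
  {b,c,d,f}  = {b,c,d} ∪ {c,f}
  (now 25)
Iteration 4: 6 new —
  {a,c}  = {c} ∪ {a}
  {a,e}  = complement {b,c,d,f}
  {e,f}  = complement {a,b,c,d}
  {a,c,e}  = {c,e} ∪ {a}
  {b,d,e}  = complement {a,c,f}
  {b,d,f}  = {f} ∪ {b,d}
  (now 31)
Iteration 5. New:
  {b,d,e,f}  = complement {a,c}
  (now 32)
Iteration 6 adds nothing — fixpoint reached.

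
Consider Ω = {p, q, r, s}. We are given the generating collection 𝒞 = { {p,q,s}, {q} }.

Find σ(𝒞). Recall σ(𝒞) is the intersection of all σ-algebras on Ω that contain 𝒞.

|σ(𝒞)| = 8.  σ(𝒞) = { {}, {q}, {r}, {p,s}, {q,r}, {p,q,s}, {p,r,s}, Ω }

Check:
Seed the family with 𝒞 together with ∅ and Ω: { {}, {q}, {p,q,s}, Ω }.
Pass 1 (2 new):
  {r}  = {p,q,s}ᶜ
  {p,r,s}  = {q}ᶜ
Pass 2 adds 1:
  {q,r}  = {r} ∪ {q}
Pass 3. New:
  {p,s}  = {q,r}ᶜ
Pass 4: no new sets; the family is a σ-algebra.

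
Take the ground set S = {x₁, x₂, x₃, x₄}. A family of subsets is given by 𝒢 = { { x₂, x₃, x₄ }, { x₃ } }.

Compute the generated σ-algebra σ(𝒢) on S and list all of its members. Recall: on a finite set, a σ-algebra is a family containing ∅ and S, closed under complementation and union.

Start: 𝒢 ∪ {∅, S} = { {  }, { x₃ }, { x₂, x₃, x₄ }, S }.
Iteration 1. New:
  { x₁ }  = ᶜ of { x₂, x₃, x₄ }
  { x₁, x₂, x₄ }  = ᶜ of { x₃ }
Iteration 2: +1 →
  { x₁, x₃ }  = { x₃ } ∪ { x₁ }
Iteration 3 (1 new):
  { x₂, x₄ }  = ᶜ of { x₁, x₃ }
Iteration 4: closed — nothing new.

|σ(𝒢)| = 8.  σ(𝒢) = { {  }, { x₁ }, { x₃ }, { x₁, x₃ }, { x₂, x₄ }, { x₁, x₂, x₄ }, { x₂, x₃, x₄ }, S }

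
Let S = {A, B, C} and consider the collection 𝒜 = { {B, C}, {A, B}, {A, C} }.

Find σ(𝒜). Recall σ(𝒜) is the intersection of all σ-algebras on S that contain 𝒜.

Seed the family with 𝒜 together with ∅ and S: { {}, {A, B}, {A, C}, {B, C}, S }.
Round 1. New:
  {A}  = {B, C}ᶜ
  {B}  = {A, C}ᶜ
  {C}  = {A, B}ᶜ
After Round 2 the family is unchanged; done.

σ(𝒜) = { {}, {A}, {B}, {C}, {A, B}, {A, C}, {B, C}, S }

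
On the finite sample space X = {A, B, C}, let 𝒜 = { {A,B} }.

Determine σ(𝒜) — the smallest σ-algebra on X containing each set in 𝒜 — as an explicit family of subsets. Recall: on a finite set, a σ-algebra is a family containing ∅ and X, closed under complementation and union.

Begin from { ∅, {A,B}, X } (that is, 𝒜 plus ∅ and X).
Pass 1: 1 new —
  {C}  = complement {A,B}
  — 4 sets.
Pass 2: no new sets; the family is a σ-algebra.

|σ(𝒜)| = 4.  σ(𝒜) = { ∅, {C}, {A,B}, X }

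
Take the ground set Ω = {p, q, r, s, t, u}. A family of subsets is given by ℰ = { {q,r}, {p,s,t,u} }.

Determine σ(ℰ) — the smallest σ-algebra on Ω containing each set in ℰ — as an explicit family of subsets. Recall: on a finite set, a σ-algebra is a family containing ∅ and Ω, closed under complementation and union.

Initial family (4 sets): { {}, {q,r}, {p,s,t,u}, Ω }.
Step 1: closed — nothing new.

Hence σ(ℰ) has 4 members: { {}, {q,r}, {p,s,t,u}, Ω }.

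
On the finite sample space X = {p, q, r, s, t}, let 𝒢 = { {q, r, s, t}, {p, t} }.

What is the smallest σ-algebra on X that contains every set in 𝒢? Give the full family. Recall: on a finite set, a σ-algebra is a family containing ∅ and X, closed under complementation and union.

Take S₀ = 𝒢 ∪ {∅, X} = { {}, {p, t}, {q, r, s, t}, X }.
Step 1: +2 →
  {p}  = complement {q, r, s, t}
  {q, r, s}  = complement {p, t}
  [6 total]
Step 2: 1 new —
  {p, q, r, s}  = {q, r, s} ∪ {p}
  [7 total]
Step 3: +1 →
  {t}  = complement {p, q, r, s}
  [8 total]
Step 4: closed — nothing new.

|σ(𝒢)| = 8.  σ(𝒢) = { {}, {p}, {t}, {p, t}, {q, r, s}, {p, q, r, s}, {q, r, s, t}, X }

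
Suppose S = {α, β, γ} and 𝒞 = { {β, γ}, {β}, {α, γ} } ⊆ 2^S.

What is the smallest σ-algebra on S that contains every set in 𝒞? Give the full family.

Initial family (5 sets): { ∅, {β}, {α, γ}, {β, γ}, S }.
Pass 1 adds 1:
  {α}  = S∖{β, γ}
Pass 2 adds 1:
  {α, β}  = {β} ∪ {α}
Pass 3: +1 →
  {γ}  = S∖{α, β}
After Pass 4 the family is unchanged; done.

σ(𝒞) = { ∅, {α}, {β}, {γ}, {α, β}, {α, γ}, {β, γ}, S }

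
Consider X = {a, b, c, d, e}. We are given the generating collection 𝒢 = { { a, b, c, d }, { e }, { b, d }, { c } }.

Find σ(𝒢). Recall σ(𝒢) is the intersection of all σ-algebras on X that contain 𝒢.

Seed the family with 𝒢 together with ∅ and X: { {}, { c }, { e }, { b, d }, { a, b, c, d }, X }.
Step 1 adds 5:
  { c, e }  = { c } ∪ { e }
  { a, c, e }  = ᶜ of { b, d }
  { b, c, d }  = { c } ∪ { b, d }
  { b, d, e }  = { b, d } ∪ { e }
  { a, b, d, e }  = ᶜ of { c }
  [11 total]
Step 2: 4 new —
  { a, c }  = ᶜ of { b, d, e }
  { a, e }  = ᶜ of { b, c, d }
  { a, b, d }  = ᶜ of { c, e }
  { b, c, d, e }  = { b, c, d } ∪ { e }
  [15 total]
Step 3: +1 →
  { a }  = ᶜ of { b, c, d, e }
  [16 total]
Step 4: no new sets; the family is a σ-algebra.

Therefore σ(𝒢) = { {}, { a }, { c }, { e }, { a, c }, { a, e }, { b, d }, { c, e }, { a, b, d }, { a, c, e }, { b, c, d }, { b, d, e }, { a, b, c, d }, { a, b, d, e }, { b, c, d, e }, X } (|σ(𝒢)| = 16).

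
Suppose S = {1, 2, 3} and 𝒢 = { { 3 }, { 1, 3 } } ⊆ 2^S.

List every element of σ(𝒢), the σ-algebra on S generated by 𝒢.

σ(𝒢) (8 sets): { {  }, { 1 }, { 2 }, { 3 }, { 1, 2 }, { 1, 3 }, { 2, 3 }, S }

Check:
Begin from { {  }, { 3 }, { 1, 3 }, S } (that is, 𝒢 plus ∅ and S).
Iteration 1: +2 →
  { 2 }  = S∖{ 1, 3 }
  { 1, 2 }  = S∖{ 3 }
  — 6 sets.
Iteration 2 adds 1:
  { 2, 3 }  = { 3 } ∪ { 2 }
  — 7 sets.
Iteration 3 adds 1:
  { 1 }  = S∖{ 2, 3 }
  — 8 sets.
Iteration 4: closed — nothing new.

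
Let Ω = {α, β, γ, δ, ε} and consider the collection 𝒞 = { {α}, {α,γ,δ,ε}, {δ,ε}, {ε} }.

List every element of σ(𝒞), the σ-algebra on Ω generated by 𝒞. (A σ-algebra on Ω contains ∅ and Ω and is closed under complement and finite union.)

Seed the family with 𝒞 together with ∅ and Ω: { {}, {α}, {ε}, {δ,ε}, {α,γ,δ,ε}, Ω }.
Pass 1. New:
  {β}  = ᶜ of {α,γ,δ,ε}
  {α,ε}  = {ε} ∪ {α}
  {α,β,γ}  = ᶜ of {δ,ε}
  {α,δ,ε}  = {δ,ε} ∪ {α}
  {α,β,γ,δ}  = ᶜ of {ε}
  {β,γ,δ,ε}  = ᶜ of {α}
  |family| = 12
Pass 2: +8 →
  {α,β}  = {β} ∪ {α}
  {β,γ}  = ᶜ of {α,δ,ε}
  {β,ε}  = {β} ∪ {ε}
  {α,β,ε}  = {β} ∪ {α,ε}
  {β,γ,δ}  = ᶜ of {α,ε}
  {β,δ,ε}  = {β} ∪ {δ,ε}
  {α,β,γ,ε}  = {α,β,γ} ∪ {ε}
  {α,β,δ,ε}  = {α,δ,ε} ∪ {β}
  |family| = 20
Pass 3: 7 new —
  {γ}  = ᶜ of {α,β,δ,ε}
  {δ}  = ᶜ of {α,β,γ,ε}
  {α,γ}  = ᶜ of {β,δ,ε}
  {γ,δ}  = ᶜ of {α,β,ε}
  {α,γ,δ}  = ᶜ of {β,ε}
  {β,γ,ε}  = {β,ε} ∪ {β,γ}
  {γ,δ,ε}  = ᶜ of {α,β}
  |family| = 27
Pass 4: +5 →
  {α,δ}  = ᶜ of {β,γ,ε}
  {β,δ}  = {β} ∪ {δ}
  {γ,ε}  = {ε} ∪ {γ}
  {α,β,δ}  = {α,β} ∪ {δ}
  {α,γ,ε}  = {ε} ∪ {α,γ}
  |family| = 32
Pass 5: no new sets; the family is a σ-algebra.

Therefore σ(𝒞) = { {}, {α}, {β}, {γ}, {δ}, {ε}, {α,β}, {α,γ}, {α,δ}, {α,ε}, {β,γ}, {β,δ}, {β,ε}, {γ,δ}, {γ,ε}, {δ,ε}, {α,β,γ}, {α,β,δ}, {α,β,ε}, {α,γ,δ}, {α,γ,ε}, {α,δ,ε}, {β,γ,δ}, {β,γ,ε}, {β,δ,ε}, {γ,δ,ε}, {α,β,γ,δ}, {α,β,γ,ε}, {α,β,δ,ε}, {α,γ,δ,ε}, {β,γ,δ,ε}, Ω } (|σ(𝒞)| = 32).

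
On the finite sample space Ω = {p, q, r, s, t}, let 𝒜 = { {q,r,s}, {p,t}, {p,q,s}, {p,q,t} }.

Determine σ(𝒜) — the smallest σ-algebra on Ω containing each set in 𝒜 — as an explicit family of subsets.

Begin from { {}, {p,t}, {p,q,s}, {p,q,t}, {q,r,s}, Ω } (that is, 𝒜 plus ∅ and Ω).
Round 1: 4 new —
  {r,s}  = Ω∖{p,q,t}
  {r,t}  = Ω∖{p,q,s}
  {p,q,r,s}  = {q,r,s} ∪ {p,q,s}
  {p,q,s,t}  = {p,q,t} ∪ {p,q,s}
  |family| = 10
Round 2: +7 →
  {r}  = Ω∖{p,q,s,t}
  {t}  = Ω∖{p,q,r,s}
  {p,r,t}  = {p,t} ∪ {r,t}
  {r,s,t}  = {r,s} ∪ {r,t}
  {p,q,r,t}  = {p,q,t} ∪ {r,t}
  {p,r,s,t}  = {r,s} ∪ {p,t}
  {q,r,s,t}  = {q,r,s} ∪ {r,t}
  |family| = 17
Round 3 adds 5:
  {p}  = Ω∖{q,r,s,t}
  {q}  = Ω∖{p,r,s,t}
  {s}  = Ω∖{p,q,r,t}
  {p,q}  = Ω∖{r,s,t}
  {q,s}  = Ω∖{p,r,t}
  |family| = 22
Round 4. New:
  {p,r}  = {r} ∪ {p}
  {p,s}  = {s} ∪ {p}
  {q,r}  = {q} ∪ {r}
  {q,t}  = {q} ∪ {t}
  {s,t}  = {t} ∪ {s}
  {p,q,r}  = {p,q} ∪ {r}
  {p,r,s}  = {r,s} ∪ {p}
  {p,s,t}  = {p,t} ∪ {s}
  {q,r,t}  = {q} ∪ {r,t}
  {q,s,t}  = {t} ∪ {q,s}
  |family| = 32
Round 5: closed — nothing new.

Therefore σ(𝒜) = { {}, {p}, {q}, {r}, {s}, {t}, {p,q}, {p,r}, {p,s}, {p,t}, {q,r}, {q,s}, {q,t}, {r,s}, {r,t}, {s,t}, {p,q,r}, {p,q,s}, {p,q,t}, {p,r,s}, {p,r,t}, {p,s,t}, {q,r,s}, {q,r,t}, {q,s,t}, {r,s,t}, {p,q,r,s}, {p,q,r,t}, {p,q,s,t}, {p,r,s,t}, {q,r,s,t}, Ω } (|σ(𝒜)| = 32).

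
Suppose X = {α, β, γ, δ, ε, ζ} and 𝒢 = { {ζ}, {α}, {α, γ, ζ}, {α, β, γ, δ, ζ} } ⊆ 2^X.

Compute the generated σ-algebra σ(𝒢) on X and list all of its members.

Begin from { {}, {α}, {ζ}, {α, γ, ζ}, {α, β, γ, δ, ζ}, X } (that is, 𝒢 plus ∅ and X).
Step 1 (5 new):
  {ε}  = complement {α, β, γ, δ, ζ}
  {α, ζ}  = {α} ∪ {ζ}
  {β, δ, ε}  = complement {α, γ, ζ}
  {α, β, γ, δ, ε}  = complement {ζ}
  {β, γ, δ, ε, ζ}  = complement {α}
  (now 11)
Step 2 (8 new):
  {α, ε}  = {ε} ∪ {α}
  {ε, ζ}  = {ζ} ∪ {ε}
  {α, ε, ζ}  = {α, ζ} ∪ {ε}
  {α, β, δ, ε}  = {β, δ, ε} ∪ {α}
  {α, γ, ε, ζ}  = {α, γ, ζ} ∪ {ε}
  {β, γ, δ, ε}  = complement {α, ζ}
  {β, δ, ε, ζ}  = {ζ} ∪ {β, δ, ε}
  {α, β, δ, ε, ζ}  = {α, ζ} ∪ {β, δ, ε}
  (now 19)
Step 3 adds 7:
  {γ}  = complement {α, β, δ, ε, ζ}
  {α, γ}  = complement {β, δ, ε, ζ}
  {β, δ}  = complement {α, γ, ε, ζ}
  {γ, ζ}  = complement {α, β, δ, ε}
  {β, γ, δ}  = complement {α, ε, ζ}
  {α, β, γ, δ}  = complement {ε, ζ}
  {β, γ, δ, ζ}  = complement {α, ε}
  (now 26)
Step 4. New:
  {γ, ε}  = {ε} ∪ {γ}
  {α, β, δ}  = {β, δ} ∪ {α}
  {α, γ, ε}  = {ε} ∪ {α, γ}
  {β, δ, ζ}  = {ζ} ∪ {β, δ}
  {γ, ε, ζ}  = {ε, ζ} ∪ {γ}
  {α, β, δ, ζ}  = {α, ζ} ∪ {β, δ}
  (now 32)
After Step 5 the family is unchanged; done.

|σ(𝒢)| = 32.  σ(𝒢) = { {}, {α}, {γ}, {ε}, {ζ}, {α, γ}, {α, ε}, {α, ζ}, {β, δ}, {γ, ε}, {γ, ζ}, {ε, ζ}, {α, β, δ}, {α, γ, ε}, {α, γ, ζ}, {α, ε, ζ}, {β, γ, δ}, {β, δ, ε}, {β, δ, ζ}, {γ, ε, ζ}, {α, β, γ, δ}, {α, β, δ, ε}, {α, β, δ, ζ}, {α, γ, ε, ζ}, {β, γ, δ, ε}, {β, γ, δ, ζ}, {β, δ, ε, ζ}, {α, β, γ, δ, ε}, {α, β, γ, δ, ζ}, {α, β, δ, ε, ζ}, {β, γ, δ, ε, ζ}, X }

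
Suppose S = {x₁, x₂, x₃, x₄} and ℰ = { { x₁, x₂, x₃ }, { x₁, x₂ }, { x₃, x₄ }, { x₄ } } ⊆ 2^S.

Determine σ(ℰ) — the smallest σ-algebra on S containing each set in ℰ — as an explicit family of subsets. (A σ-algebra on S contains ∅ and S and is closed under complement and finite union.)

Take S₀ = ℰ ∪ {∅, S} = { ∅, { x₄ }, { x₁, x₂ }, { x₃, x₄ }, { x₁, x₂, x₃ }, S }.
Pass 1 adds 1:
  { x₁, x₂, x₄ }  = { x₁, x₂ } ∪ { x₄ }
  |family| = 7
Pass 2: +1 →
  { x₃ }  = ᶜ of { x₁, x₂, x₄ }
  |family| = 8
Pass 3: closed — nothing new.

Therefore σ(ℰ) = { ∅, { x₃ }, { x₄ }, { x₁, x₂ }, { x₃, x₄ }, { x₁, x₂, x₃ }, { x₁, x₂, x₄ }, S } (|σ(ℰ)| = 8).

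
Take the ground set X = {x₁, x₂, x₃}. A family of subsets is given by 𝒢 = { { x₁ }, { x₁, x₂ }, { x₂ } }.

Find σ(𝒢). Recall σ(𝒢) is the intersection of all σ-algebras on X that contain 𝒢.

Seed the family with 𝒢 together with ∅ and X: { ∅, { x₁ }, { x₂ }, { x₁, x₂ }, X }.
Step 1: 3 new —
  { x₃ }  = complement { x₁, x₂ }
  { x₁, x₃ }  = complement { x₂ }
  { x₂, x₃ }  = complement { x₁ }
  (now 8)
Step 2: closed — nothing new.

Hence σ(𝒢) has 8 members: { ∅, { x₁ }, { x₂ }, { x₃ }, { x₁, x₂ }, { x₁, x₃ }, { x₂, x₃ }, X }.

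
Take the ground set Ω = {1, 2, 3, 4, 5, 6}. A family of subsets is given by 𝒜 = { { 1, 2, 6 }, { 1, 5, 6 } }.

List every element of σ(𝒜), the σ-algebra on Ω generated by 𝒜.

Start: 𝒜 ∪ {∅, Ω} = { ∅, { 1, 2, 6 }, { 1, 5, 6 }, Ω }.
Step 1: 3 new —
  { 2, 3, 4 }  = complement { 1, 5, 6 }
  { 3, 4, 5 }  = complement { 1, 2, 6 }
  { 1, 2, 5, 6 }  = { 1, 5, 6 } ∪ { 1, 2, 6 }
  |family| = 7
Step 2. New:
  { 3, 4 }  = complement { 1, 2, 5, 6 }
  { 2, 3, 4, 5 }  = { 3, 4, 5 } ∪ { 2, 3, 4 }
  { 1, 2, 3, 4, 6 }  = { 2, 3, 4 } ∪ { 1, 2, 6 }
  { 1, 3, 4, 5, 6 }  = { 3, 4, 5 } ∪ { 1, 5, 6 }
  |family| = 11
Step 3: 3 new —
  { 2 }  = complement { 1, 3, 4, 5, 6 }
  { 5 }  = complement { 1, 2, 3, 4, 6 }
  { 1, 6 }  = complement { 2, 3, 4, 5 }
  |family| = 14
Step 4 adds 2:
  { 2, 5 }  = { 2 } ∪ { 5 }
  { 1, 3, 4, 6 }  = { 3, 4 } ∪ { 1, 6 }
  |family| = 16
Step 5: already closed under ᶜ and ∪.

Hence σ(𝒜) has 16 members: { ∅, { 2 }, { 5 }, { 1, 6 }, { 2, 5 }, { 3, 4 }, { 1, 2, 6 }, { 1, 5, 6 }, { 2, 3, 4 }, { 3, 4, 5 }, { 1, 2, 5, 6 }, { 1, 3, 4, 6 }, { 2, 3, 4, 5 }, { 1, 2, 3, 4, 6 }, { 1, 3, 4, 5, 6 }, Ω }.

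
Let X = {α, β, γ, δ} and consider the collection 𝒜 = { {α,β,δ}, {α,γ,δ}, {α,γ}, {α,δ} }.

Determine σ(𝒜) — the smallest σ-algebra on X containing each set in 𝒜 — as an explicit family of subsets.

Answer: σ(𝒜) = { ∅, {α}, {β}, {γ}, {δ}, {α,β}, {α,γ}, {α,δ}, {β,γ}, {β,δ}, {γ,δ}, {α,β,γ}, {α,β,δ}, {α,γ,δ}, {β,γ,δ}, X }

Check:
Take S₀ = 𝒜 ∪ {∅, X} = { ∅, {α,γ}, {α,δ}, {α,β,δ}, {α,γ,δ}, X }.
Pass 1 (4 new):
  {β}  = {α,γ,δ}ᶜ
  {γ}  = {α,β,δ}ᶜ
  {β,γ}  = {α,δ}ᶜ
  {β,δ}  = {α,γ}ᶜ
  (now 10)
Pass 2 (2 new):
  {α,β,γ}  = {β} ∪ {α,γ}
  {β,γ,δ}  = {γ} ∪ {β,δ}
  (now 12)
Pass 3: +2 →
  {α}  = {β,γ,δ}ᶜ
  {δ}  = {α,β,γ}ᶜ
  (now 14)
Pass 4: 2 new —
  {α,β}  = {β} ∪ {α}
  {γ,δ}  = {γ} ∪ {δ}
  (now 16)
Pass 5: no new sets; the family is a σ-algebra.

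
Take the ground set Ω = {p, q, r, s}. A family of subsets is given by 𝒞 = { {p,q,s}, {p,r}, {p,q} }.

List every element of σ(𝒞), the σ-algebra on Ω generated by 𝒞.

Take S₀ = 𝒞 ∪ {∅, Ω} = { {}, {p,q}, {p,r}, {p,q,s}, Ω }.
Round 1 adds 4:
  {r}  = Ω∖{p,q,s}
  {q,s}  = Ω∖{p,r}
  {r,s}  = Ω∖{p,q}
  {p,q,r}  = {p,q} ∪ {p,r}
Round 2: 3 new —
  {s}  = Ω∖{p,q,r}
  {p,r,s}  = {r,s} ∪ {p,r}
  {q,r,s}  = {r,s} ∪ {q,s}
Round 3: 2 new —
  {p}  = Ω∖{q,r,s}
  {q}  = Ω∖{p,r,s}
Round 4: +2 →
  {p,s}  = {s} ∪ {p}
  {q,r}  = {r} ∪ {q}
Round 5: already closed under ᶜ and ∪.

Hence σ(𝒞) has 16 members: { {}, {p}, {q}, {r}, {s}, {p,q}, {p,r}, {p,s}, {q,r}, {q,s}, {r,s}, {p,q,r}, {p,q,s}, {p,r,s}, {q,r,s}, Ω }.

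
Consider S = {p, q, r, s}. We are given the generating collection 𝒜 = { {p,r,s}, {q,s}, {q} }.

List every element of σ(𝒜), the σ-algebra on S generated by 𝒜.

Initial family (5 sets): { {}, {q}, {q,s}, {p,r,s}, S }.
Pass 1 (1 new):
  {p,r}  = ᶜ of {q,s}
  [6 total]
Pass 2: 1 new —
  {p,q,r}  = {q} ∪ {p,r}
  [7 total]
Pass 3: 1 new —
  {s}  = ᶜ of {p,q,r}
  [8 total]
Pass 4: already closed under ᶜ and ∪.

Therefore σ(𝒜) = { {}, {q}, {s}, {p,r}, {q,s}, {p,q,r}, {p,r,s}, S } (|σ(𝒜)| = 8).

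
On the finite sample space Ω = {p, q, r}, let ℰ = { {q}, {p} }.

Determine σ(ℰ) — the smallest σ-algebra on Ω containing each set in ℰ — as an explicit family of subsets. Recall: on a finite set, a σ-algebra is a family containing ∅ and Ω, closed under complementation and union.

σ(ℰ) = { {}, {p}, {q}, {r}, {p, q}, {p, r}, {q, r}, Ω }

Working:
Initial family (4 sets): { {}, {p}, {q}, Ω }.
Pass 1: 3 new —
  {p, q}  = {q} ∪ {p}
  {p, r}  = Ω∖{q}
  {q, r}  = Ω∖{p}
  [7 total]
Pass 2. New:
  {r}  = Ω∖{p, q}
  [8 total]
Pass 3: closed — nothing new.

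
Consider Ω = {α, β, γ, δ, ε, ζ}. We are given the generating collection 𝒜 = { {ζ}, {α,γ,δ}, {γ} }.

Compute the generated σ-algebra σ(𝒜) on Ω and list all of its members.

σ(𝒜) = { ∅, {γ}, {ζ}, {α,δ}, {β,ε}, {γ,ζ}, {α,γ,δ}, {α,δ,ζ}, {β,γ,ε}, {β,ε,ζ}, {α,β,δ,ε}, {α,γ,δ,ζ}, {β,γ,ε,ζ}, {α,β,γ,δ,ε}, {α,β,δ,ε,ζ}, Ω }

Check:
Begin from { ∅, {γ}, {ζ}, {α,γ,δ}, Ω } (that is, 𝒜 plus ∅ and Ω).
Step 1: 5 new —
  {γ,ζ}  = {γ} ∪ {ζ}
  {β,ε,ζ}  = complement {α,γ,δ}
  {α,γ,δ,ζ}  = {α,γ,δ} ∪ {ζ}
  {α,β,γ,δ,ε}  = complement {ζ}
  {α,β,δ,ε,ζ}  = complement {γ}
  [10 total]
Step 2: 3 new —
  {β,ε}  = complement {α,γ,δ,ζ}
  {α,β,δ,ε}  = complement {γ,ζ}
  {β,γ,ε,ζ}  = {β,ε,ζ} ∪ {γ}
  [13 total]
Step 3 adds 2:
  {α,δ}  = complement {β,γ,ε,ζ}
  {β,γ,ε}  = {γ} ∪ {β,ε}
  [15 total]
Step 4. New:
  {α,δ,ζ}  = complement {β,γ,ε}
  [16 total]
Step 5: closed — nothing new.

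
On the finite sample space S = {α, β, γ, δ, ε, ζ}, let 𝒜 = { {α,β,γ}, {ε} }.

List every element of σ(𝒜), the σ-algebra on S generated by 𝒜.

Start: 𝒜 ∪ {∅, S} = { {}, {ε}, {α,β,γ}, S }.
Pass 1: +3 →
  {δ,ε,ζ}  = S∖{α,β,γ}
  {α,β,γ,ε}  = {ε} ∪ {α,β,γ}
  {α,β,γ,δ,ζ}  = S∖{ε}
  [7 total]
Pass 2 adds 1:
  {δ,ζ}  = S∖{α,β,γ,ε}
  [8 total]
Pass 3: no new sets; the family is a σ-algebra.

Therefore σ(𝒜) = { {}, {ε}, {δ,ζ}, {α,β,γ}, {δ,ε,ζ}, {α,β,γ,ε}, {α,β,γ,δ,ζ}, S } (|σ(𝒜)| = 8).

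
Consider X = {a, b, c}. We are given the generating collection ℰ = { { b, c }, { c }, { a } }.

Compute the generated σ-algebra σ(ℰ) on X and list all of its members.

σ(ℰ) = { {}, { a }, { b }, { c }, { a, b }, { a, c }, { b, c }, X }

Working:
Seed the family with ℰ together with ∅ and X: { {}, { a }, { c }, { b, c }, X }.
Step 1. New:
  { a, b }  = complement { c }
  { a, c }  = { c } ∪ { a }
  [7 total]
Step 2: +1 →
  { b }  = complement { a, c }
  [8 total]
After Step 3 the family is unchanged; done.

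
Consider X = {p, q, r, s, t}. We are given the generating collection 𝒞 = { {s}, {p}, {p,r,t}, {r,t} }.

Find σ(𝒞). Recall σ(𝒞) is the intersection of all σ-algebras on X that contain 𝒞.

|σ(𝒞)| = 16.  σ(𝒞) = { {}, {p}, {q}, {s}, {p,q}, {p,s}, {q,s}, {r,t}, {p,q,s}, {p,r,t}, {q,r,t}, {r,s,t}, {p,q,r,t}, {p,r,s,t}, {q,r,s,t}, X }

Working:
Start: 𝒞 ∪ {∅, X} = { {}, {p}, {s}, {r,t}, {p,r,t}, X }.
Pass 1 (7 new):
  {p,s}  = {s} ∪ {p}
  {q,s}  = {p,r,t}ᶜ
  {p,q,s}  = {r,t}ᶜ
  {r,s,t}  = {s} ∪ {r,t}
  {p,q,r,t}  = {s}ᶜ
  {p,r,s,t}  = {s} ∪ {p,r,t}
  {q,r,s,t}  = {p}ᶜ
  — 13 sets.
Pass 2 adds 3:
  {q}  = {p,r,s,t}ᶜ
  {p,q}  = {r,s,t}ᶜ
  {q,r,t}  = {p,s}ᶜ
  — 16 sets.
Pass 3: already closed under ᶜ and ∪.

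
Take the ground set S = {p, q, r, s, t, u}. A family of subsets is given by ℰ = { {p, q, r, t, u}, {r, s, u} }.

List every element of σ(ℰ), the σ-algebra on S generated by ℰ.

Take S₀ = ℰ ∪ {∅, S} = { ∅, {r, s, u}, {p, q, r, t, u}, S }.
Pass 1: +2 →
  {s}  = S∖{p, q, r, t, u}
  {p, q, t}  = S∖{r, s, u}
Pass 2. New:
  {p, q, s, t}  = {p, q, t} ∪ {s}
Pass 3: +1 →
  {r, u}  = S∖{p, q, s, t}
Pass 4 adds nothing — fixpoint reached.

|σ(ℰ)| = 8.  σ(ℰ) = { ∅, {s}, {r, u}, {p, q, t}, {r, s, u}, {p, q, s, t}, {p, q, r, t, u}, S }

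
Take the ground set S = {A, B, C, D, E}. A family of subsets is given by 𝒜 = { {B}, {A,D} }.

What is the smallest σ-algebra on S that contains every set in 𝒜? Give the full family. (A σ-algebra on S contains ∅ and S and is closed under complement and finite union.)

|σ(𝒜)| = 8.  σ(𝒜) = { ∅, {B}, {A,D}, {C,E}, {A,B,D}, {B,C,E}, {A,C,D,E}, S }

Check:
Seed the family with 𝒜 together with ∅ and S: { ∅, {B}, {A,D}, S }.
Step 1 adds 3:
  {A,B,D}  = {B} ∪ {A,D}
  {B,C,E}  = {A,D}ᶜ
  {A,C,D,E}  = {B}ᶜ
Step 2: 1 new —
  {C,E}  = {A,B,D}ᶜ
After Step 3 the family is unchanged; done.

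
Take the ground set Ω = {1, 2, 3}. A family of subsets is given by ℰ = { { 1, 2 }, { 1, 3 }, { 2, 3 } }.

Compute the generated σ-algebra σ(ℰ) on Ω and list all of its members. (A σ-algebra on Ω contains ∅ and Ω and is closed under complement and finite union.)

Take S₀ = ℰ ∪ {∅, Ω} = { {}, { 1, 2 }, { 1, 3 }, { 2, 3 }, Ω }.
Pass 1 (3 new):
  { 1 }  = ᶜ of { 2, 3 }
  { 2 }  = ᶜ of { 1, 3 }
  { 3 }  = ᶜ of { 1, 2 }
  [8 total]
After Pass 2 the family is unchanged; done.

Hence σ(ℰ) has 8 members: { {}, { 1 }, { 2 }, { 3 }, { 1, 2 }, { 1, 3 }, { 2, 3 }, Ω }.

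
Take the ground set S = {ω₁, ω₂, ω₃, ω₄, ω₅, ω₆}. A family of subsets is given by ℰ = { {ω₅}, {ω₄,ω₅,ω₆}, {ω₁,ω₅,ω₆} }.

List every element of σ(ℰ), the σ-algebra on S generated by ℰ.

σ(ℰ) (32 sets): { ∅, {ω₁}, {ω₄}, {ω₅}, {ω₆}, {ω₁,ω₄}, {ω₁,ω₅}, {ω₁,ω₆}, {ω₂,ω₃}, {ω₄,ω₅}, {ω₄,ω₆}, {ω₅,ω₆}, {ω₁,ω₂,ω₃}, {ω₁,ω₄,ω₅}, {ω₁,ω₄,ω₆}, {ω₁,ω₅,ω₆}, {ω₂,ω₃,ω₄}, {ω₂,ω₃,ω₅}, {ω₂,ω₃,ω₆}, {ω₄,ω₅,ω₆}, {ω₁,ω₂,ω₃,ω₄}, {ω₁,ω₂,ω₃,ω₅}, {ω₁,ω₂,ω₃,ω₆}, {ω₁,ω₄,ω₅,ω₆}, {ω₂,ω₃,ω₄,ω₅}, {ω₂,ω₃,ω₄,ω₆}, {ω₂,ω₃,ω₅,ω₆}, {ω₁,ω₂,ω₃,ω₄,ω₅}, {ω₁,ω₂,ω₃,ω₄,ω₆}, {ω₁,ω₂,ω₃,ω₅,ω₆}, {ω₂,ω₃,ω₄,ω₅,ω₆}, S }

Trace:
Begin from { ∅, {ω₅}, {ω₁,ω₅,ω₆}, {ω₄,ω₅,ω₆}, S } (that is, ℰ plus ∅ and S).
Step 1: +4 →
  {ω₁,ω₂,ω₃}  = complement {ω₄,ω₅,ω₆}
  {ω₂,ω₃,ω₄}  = complement {ω₁,ω₅,ω₆}
  {ω₁,ω₄,ω₅,ω₆}  = {ω₁,ω₅,ω₆} ∪ {ω₄,ω₅,ω₆}
  {ω₁,ω₂,ω₃,ω₄,ω₆}  = complement {ω₅}
  — 9 sets.
Step 2: +6 →
  {ω₂,ω₃}  = complement {ω₁,ω₄,ω₅,ω₆}
  {ω₁,ω₂,ω₃,ω₄}  = {ω₂,ω₃,ω₄} ∪ {ω₁,ω₂,ω₃}
  {ω₁,ω₂,ω₃,ω₅}  = {ω₁,ω₂,ω₃} ∪ {ω₅}
  {ω₂,ω₃,ω₄,ω₅}  = {ω₂,ω₃,ω₄} ∪ {ω₅}
  {ω₁,ω₂,ω₃,ω₅,ω₆}  = {ω₁,ω₂,ω₃} ∪ {ω₁,ω₅,ω₆}
  {ω₂,ω₃,ω₄,ω₅,ω₆}  = {ω₂,ω₃,ω₄} ∪ {ω₄,ω₅,ω₆}
  — 15 sets.
Step 3: +7 →
  {ω₁}  = complement {ω₂,ω₃,ω₄,ω₅,ω₆}
  {ω₄}  = complement {ω₁,ω₂,ω₃,ω₅,ω₆}
  {ω₁,ω₆}  = complement {ω₂,ω₃,ω₄,ω₅}
  {ω₄,ω₆}  = complement {ω₁,ω₂,ω₃,ω₅}
  {ω₅,ω₆}  = complement {ω₁,ω₂,ω₃,ω₄}
  {ω₂,ω₃,ω₅}  = {ω₂,ω₃} ∪ {ω₅}
  {ω₁,ω₂,ω₃,ω₄,ω₅}  = {ω₁,ω₂,ω₃} ∪ {ω₂,ω₃,ω₄,ω₅}
  — 22 sets.
Step 4: +8 →
  {ω₆}  = complement {ω₁,ω₂,ω₃,ω₄,ω₅}
  {ω₁,ω₄}  = {ω₄} ∪ {ω₁}
  {ω₁,ω₅}  = {ω₅} ∪ {ω₁}
  {ω₄,ω₅}  = {ω₅} ∪ {ω₄}
  {ω₁,ω₄,ω₆}  = complement {ω₂,ω₃,ω₅}
  {ω₁,ω₂,ω₃,ω₆}  = {ω₁,ω₆} ∪ {ω₁,ω₂,ω₃}
  {ω₂,ω₃,ω₄,ω₆}  = {ω₄,ω₆} ∪ {ω₂,ω₃,ω₄}
  {ω₂,ω₃,ω₅,ω₆}  = {ω₅,ω₆} ∪ {ω₂,ω₃,ω₅}
  — 30 sets.
Step 5: +2 →
  {ω₁,ω₄,ω₅}  = {ω₁} ∪ {ω₄,ω₅}
  {ω₂,ω₃,ω₆}  = {ω₆} ∪ {ω₂,ω₃}
  — 32 sets.
Step 6: closed — nothing new.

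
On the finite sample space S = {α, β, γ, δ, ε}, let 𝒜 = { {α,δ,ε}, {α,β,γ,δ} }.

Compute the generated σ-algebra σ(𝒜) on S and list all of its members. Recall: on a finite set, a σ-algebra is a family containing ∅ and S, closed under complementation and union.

Answer: σ(𝒜) = { {}, {ε}, {α,δ}, {β,γ}, {α,δ,ε}, {β,γ,ε}, {α,β,γ,δ}, S }

Working:
Initial family (4 sets): { {}, {α,δ,ε}, {α,β,γ,δ}, S }.
Step 1: +2 →
  {ε}  = S∖{α,β,γ,δ}
  {β,γ}  = S∖{α,δ,ε}
Step 2: +1 →
  {β,γ,ε}  = {β,γ} ∪ {ε}
Step 3: +1 →
  {α,δ}  = S∖{β,γ,ε}
Step 4: closed — nothing new.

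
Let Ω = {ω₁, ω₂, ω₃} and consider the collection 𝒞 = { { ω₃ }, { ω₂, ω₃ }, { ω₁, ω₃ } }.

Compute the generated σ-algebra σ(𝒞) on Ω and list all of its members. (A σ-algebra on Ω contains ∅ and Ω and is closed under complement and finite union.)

Start: 𝒞 ∪ {∅, Ω} = { {}, { ω₃ }, { ω₁, ω₃ }, { ω₂, ω₃ }, Ω }.
Iteration 1 (3 new):
  { ω₁ }  = { ω₂, ω₃ }ᶜ
  { ω₂ }  = { ω₁, ω₃ }ᶜ
  { ω₁, ω₂ }  = { ω₃ }ᶜ
  (now 8)
Iteration 2 adds nothing — fixpoint reached.

Therefore σ(𝒞) = { {}, { ω₁ }, { ω₂ }, { ω₃ }, { ω₁, ω₂ }, { ω₁, ω₃ }, { ω₂, ω₃ }, Ω } (|σ(𝒞)| = 8).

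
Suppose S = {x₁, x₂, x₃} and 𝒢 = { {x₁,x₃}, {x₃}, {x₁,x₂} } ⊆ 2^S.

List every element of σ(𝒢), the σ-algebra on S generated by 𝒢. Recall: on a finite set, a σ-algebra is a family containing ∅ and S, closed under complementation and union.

Seed the family with 𝒢 together with ∅ and S: { ∅, {x₃}, {x₁,x₂}, {x₁,x₃}, S }.
Pass 1 (1 new):
  {x₂}  = {x₁,x₃}ᶜ
  [6 total]
Pass 2: 1 new —
  {x₂,x₃}  = {x₃} ∪ {x₂}
  [7 total]
Pass 3: 1 new —
  {x₁}  = {x₂,x₃}ᶜ
  [8 total]
Pass 4: already closed under ᶜ and ∪.

σ(𝒢) = { ∅, {x₁}, {x₂}, {x₃}, {x₁,x₂}, {x₁,x₃}, {x₂,x₃}, S }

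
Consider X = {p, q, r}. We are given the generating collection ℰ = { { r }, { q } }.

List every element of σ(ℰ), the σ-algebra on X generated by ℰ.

Begin from { {  }, { q }, { r }, X } (that is, ℰ plus ∅ and X).
Round 1: +3 →
  { p, q }  = ᶜ of { r }
  { p, r }  = ᶜ of { q }
  { q, r }  = { r } ∪ { q }
  — 7 sets.
Round 2 (1 new):
  { p }  = ᶜ of { q, r }
  — 8 sets.
Round 3: already closed under ᶜ and ∪.

Therefore σ(ℰ) = { {  }, { p }, { q }, { r }, { p, q }, { p, r }, { q, r }, X } (|σ(ℰ)| = 8).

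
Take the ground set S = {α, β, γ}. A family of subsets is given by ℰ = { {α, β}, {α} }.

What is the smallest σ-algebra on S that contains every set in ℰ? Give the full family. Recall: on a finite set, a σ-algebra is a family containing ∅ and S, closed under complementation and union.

Start: ℰ ∪ {∅, S} = { {}, {α}, {α, β}, S }.
Step 1 (2 new):
  {γ}  = ᶜ of {α, β}
  {β, γ}  = ᶜ of {α}
  [6 total]
Step 2. New:
  {α, γ}  = {γ} ∪ {α}
  [7 total]
Step 3: 1 new —
  {β}  = ᶜ of {α, γ}
  [8 total]
Step 4: closed — nothing new.

Therefore σ(ℰ) = { {}, {α}, {β}, {γ}, {α, β}, {α, γ}, {β, γ}, S } (|σ(ℰ)| = 8).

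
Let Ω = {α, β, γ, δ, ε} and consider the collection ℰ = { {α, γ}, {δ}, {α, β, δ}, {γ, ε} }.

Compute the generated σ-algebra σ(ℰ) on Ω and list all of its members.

Take S₀ = ℰ ∪ {∅, Ω} = { {}, {δ}, {α, γ}, {γ, ε}, {α, β, δ}, Ω }.
Round 1 adds 6:
  {α, γ, δ}  = {α, γ} ∪ {δ}
  {α, γ, ε}  = {α, γ} ∪ {γ, ε}
  {β, δ, ε}  = Ω∖{α, γ}
  {γ, δ, ε}  = {δ} ∪ {γ, ε}
  {α, β, γ, δ}  = {α, γ} ∪ {α, β, δ}
  {α, β, γ, ε}  = Ω∖{δ}
  |family| = 12
Round 2 (7 new):
  {ε}  = Ω∖{α, β, γ, δ}
  {α, β}  = Ω∖{γ, δ, ε}
  {β, δ}  = Ω∖{α, γ, ε}
  {β, ε}  = Ω∖{α, γ, δ}
  {α, β, δ, ε}  = {α, β, δ} ∪ {β, δ, ε}
  {α, γ, δ, ε}  = {γ, δ, ε} ∪ {α, γ, ε}
  {β, γ, δ, ε}  = {γ, δ, ε} ∪ {β, δ, ε}
  |family| = 19
Round 3 (7 new):
  {α}  = Ω∖{β, γ, δ, ε}
  {β}  = Ω∖{α, γ, δ, ε}
  {γ}  = Ω∖{α, β, δ, ε}
  {δ, ε}  = {ε} ∪ {δ}
  {α, β, γ}  = {α, γ} ∪ {α, β}
  {α, β, ε}  = {β, ε} ∪ {α, β}
  {β, γ, ε}  = {β, ε} ∪ {γ, ε}
  |family| = 26
Round 4: +6 →
  {α, δ}  = Ω∖{β, γ, ε}
  {α, ε}  = {ε} ∪ {α}
  {β, γ}  = {β} ∪ {γ}
  {γ, δ}  = Ω∖{α, β, ε}
  {α, δ, ε}  = {δ, ε} ∪ {α}
  {β, γ, δ}  = {γ} ∪ {β, δ}
  |family| = 32
Round 5 adds nothing — fixpoint reached.

|σ(ℰ)| = 32.  σ(ℰ) = { {}, {α}, {β}, {γ}, {δ}, {ε}, {α, β}, {α, γ}, {α, δ}, {α, ε}, {β, γ}, {β, δ}, {β, ε}, {γ, δ}, {γ, ε}, {δ, ε}, {α, β, γ}, {α, β, δ}, {α, β, ε}, {α, γ, δ}, {α, γ, ε}, {α, δ, ε}, {β, γ, δ}, {β, γ, ε}, {β, δ, ε}, {γ, δ, ε}, {α, β, γ, δ}, {α, β, γ, ε}, {α, β, δ, ε}, {α, γ, δ, ε}, {β, γ, δ, ε}, Ω }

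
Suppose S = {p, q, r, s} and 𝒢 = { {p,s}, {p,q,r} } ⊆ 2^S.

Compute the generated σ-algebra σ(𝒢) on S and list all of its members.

|σ(𝒢)| = 8.  σ(𝒢) = { {}, {p}, {s}, {p,s}, {q,r}, {p,q,r}, {q,r,s}, S }

Check:
Seed the family with 𝒢 together with ∅ and S: { {}, {p,s}, {p,q,r}, S }.
Iteration 1 (2 new):
  {s}  = {p,q,r}ᶜ
  {q,r}  = {p,s}ᶜ
  [6 total]
Iteration 2 (1 new):
  {q,r,s}  = {q,r} ∪ {s}
  [7 total]
Iteration 3: 1 new —
  {p}  = {q,r,s}ᶜ
  [8 total]
Iteration 4: closed — nothing new.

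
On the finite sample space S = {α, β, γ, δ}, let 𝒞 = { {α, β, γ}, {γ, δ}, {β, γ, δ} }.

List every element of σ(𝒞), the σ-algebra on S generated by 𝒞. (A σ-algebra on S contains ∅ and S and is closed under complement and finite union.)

Answer: σ(𝒞) = { {}, {α}, {β}, {γ}, {δ}, {α, β}, {α, γ}, {α, δ}, {β, γ}, {β, δ}, {γ, δ}, {α, β, γ}, {α, β, δ}, {α, γ, δ}, {β, γ, δ}, S }

Working:
Begin from { {}, {γ, δ}, {α, β, γ}, {β, γ, δ}, S } (that is, 𝒞 plus ∅ and S).
Round 1 (3 new):
  {α}  = {β, γ, δ}ᶜ
  {δ}  = {α, β, γ}ᶜ
  {α, β}  = {γ, δ}ᶜ
  [8 total]
Round 2. New:
  {α, δ}  = {δ} ∪ {α}
  {α, β, δ}  = {δ} ∪ {α, β}
  {α, γ, δ}  = {γ, δ} ∪ {α}
  [11 total]
Round 3: 3 new —
  {β}  = {α, γ, δ}ᶜ
  {γ}  = {α, β, δ}ᶜ
  {β, γ}  = {α, δ}ᶜ
  [14 total]
Round 4 adds 2:
  {α, γ}  = {γ} ∪ {α}
  {β, δ}  = {δ} ∪ {β}
  [16 total]
Round 5: already closed under ᶜ and ∪.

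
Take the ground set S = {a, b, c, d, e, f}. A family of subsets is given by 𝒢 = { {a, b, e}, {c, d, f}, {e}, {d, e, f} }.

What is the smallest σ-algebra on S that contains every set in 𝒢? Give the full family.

σ(𝒢) = { ∅, {c}, {e}, {a, b}, {c, e}, {d, f}, {a, b, c}, {a, b, e}, {c, d, f}, {d, e, f}, {a, b, c, e}, {a, b, d, f}, {c, d, e, f}, {a, b, c, d, f}, {a, b, d, e, f}, S }

Trace:
Begin from { ∅, {e}, {a, b, e}, {c, d, f}, {d, e, f}, S } (that is, 𝒢 plus ∅ and S).
Iteration 1: +4 →
  {a, b, c}  = ᶜ of {d, e, f}
  {c, d, e, f}  = {c, d, f} ∪ {d, e, f}
  {a, b, c, d, f}  = ᶜ of {e}
  {a, b, d, e, f}  = {a, b, e} ∪ {d, e, f}
  |family| = 10
Iteration 2. New:
  {c}  = ᶜ of {a, b, d, e, f}
  {a, b}  = ᶜ of {c, d, e, f}
  {a, b, c, e}  = {a, b, c} ∪ {e}
  |family| = 13
Iteration 3 (2 new):
  {c, e}  = {c} ∪ {e}
  {d, f}  = ᶜ of {a, b, c, e}
  |family| = 15
Iteration 4: 1 new —
  {a, b, d, f}  = ᶜ of {c, e}
  |family| = 16
Iteration 5: closed — nothing new.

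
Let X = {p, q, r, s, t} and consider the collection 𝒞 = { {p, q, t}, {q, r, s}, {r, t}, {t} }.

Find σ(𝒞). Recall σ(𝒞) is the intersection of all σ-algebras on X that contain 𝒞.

σ(𝒞) = { {}, {p}, {q}, {r}, {s}, {t}, {p, q}, {p, r}, {p, s}, {p, t}, {q, r}, {q, s}, {q, t}, {r, s}, {r, t}, {s, t}, {p, q, r}, {p, q, s}, {p, q, t}, {p, r, s}, {p, r, t}, {p, s, t}, {q, r, s}, {q, r, t}, {q, s, t}, {r, s, t}, {p, q, r, s}, {p, q, r, t}, {p, q, s, t}, {p, r, s, t}, {q, r, s, t}, X }

Check:
Begin from { {}, {t}, {r, t}, {p, q, t}, {q, r, s}, X } (that is, 𝒞 plus ∅ and X).
Round 1. New:
  {p, t}  = X∖{q, r, s}
  {r, s}  = X∖{p, q, t}
  {p, q, s}  = X∖{r, t}
  {p, q, r, s}  = X∖{t}
  {p, q, r, t}  = {p, q, t} ∪ {r, t}
  {q, r, s, t}  = {q, r, s} ∪ {r, t}
  [12 total]
Round 2: 6 new —
  {p}  = X∖{q, r, s, t}
  {s}  = X∖{p, q, r, t}
  {p, r, t}  = {p, t} ∪ {r, t}
  {r, s, t}  = {r, s} ∪ {t}
  {p, q, s, t}  = {p, q, s} ∪ {t}
  {p, r, s, t}  = {r, s} ∪ {p, t}
  [18 total]
Round 3: 8 new —
  {q}  = X∖{p, r, s, t}
  {r}  = X∖{p, q, s, t}
  {p, q}  = X∖{r, s, t}
  {p, s}  = {s} ∪ {p}
  {q, s}  = X∖{p, r, t}
  {s, t}  = {s} ∪ {t}
  {p, r, s}  = {r, s} ∪ {p}
  {p, s, t}  = {p, t} ∪ {s}
  [26 total]
Round 4 adds 6:
  {p, r}  = {r} ∪ {p}
  {q, r}  = X∖{p, s, t}
  {q, t}  = X∖{p, r, s}
  {p, q, r}  = X∖{s, t}
  {q, r, t}  = X∖{p, s}
  {q, s, t}  = {q} ∪ {s, t}
  [32 total]
Round 5: no new sets; the family is a σ-algebra.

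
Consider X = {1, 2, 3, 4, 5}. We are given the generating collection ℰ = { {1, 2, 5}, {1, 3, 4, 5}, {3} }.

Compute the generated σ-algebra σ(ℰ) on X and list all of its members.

Answer: σ(ℰ) = { {}, {2}, {3}, {4}, {1, 5}, {2, 3}, {2, 4}, {3, 4}, {1, 2, 5}, {1, 3, 5}, {1, 4, 5}, {2, 3, 4}, {1, 2, 3, 5}, {1, 2, 4, 5}, {1, 3, 4, 5}, X }

Derivation:
Start: ℰ ∪ {∅, X} = { {}, {3}, {1, 2, 5}, {1, 3, 4, 5}, X }.
Round 1. New:
  {2}  = complement {1, 3, 4, 5}
  {3, 4}  = complement {1, 2, 5}
  {1, 2, 3, 5}  = {3} ∪ {1, 2, 5}
  {1, 2, 4, 5}  = complement {3}
  (now 9)
Round 2: 3 new —
  {4}  = complement {1, 2, 3, 5}
  {2, 3}  = {2} ∪ {3}
  {2, 3, 4}  = {3, 4} ∪ {2}
  (now 12)
Round 3 (3 new):
  {1, 5}  = complement {2, 3, 4}
  {2, 4}  = {4} ∪ {2}
  {1, 4, 5}  = complement {2, 3}
  (now 15)
Round 4: +1 →
  {1, 3, 5}  = complement {2, 4}
  (now 16)
Round 5: no new sets; the family is a σ-algebra.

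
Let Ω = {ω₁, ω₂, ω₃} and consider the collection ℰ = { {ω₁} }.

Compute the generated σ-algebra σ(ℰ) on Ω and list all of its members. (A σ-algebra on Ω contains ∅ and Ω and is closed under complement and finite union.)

Begin from { ∅, {ω₁}, Ω } (that is, ℰ plus ∅ and Ω).
Iteration 1 adds 1:
  {ω₂,ω₃}  = Ω∖{ω₁}
  — 4 sets.
Iteration 2: closed — nothing new.

Hence σ(ℰ) has 4 members: { ∅, {ω₁}, {ω₂,ω₃}, Ω }.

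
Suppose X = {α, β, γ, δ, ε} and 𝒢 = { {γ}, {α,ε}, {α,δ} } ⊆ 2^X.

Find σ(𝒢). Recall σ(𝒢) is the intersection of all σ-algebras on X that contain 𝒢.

σ(𝒢) = { {}, {α}, {β}, {γ}, {δ}, {ε}, {α,β}, {α,γ}, {α,δ}, {α,ε}, {β,γ}, {β,δ}, {β,ε}, {γ,δ}, {γ,ε}, {δ,ε}, {α,β,γ}, {α,β,δ}, {α,β,ε}, {α,γ,δ}, {α,γ,ε}, {α,δ,ε}, {β,γ,δ}, {β,γ,ε}, {β,δ,ε}, {γ,δ,ε}, {α,β,γ,δ}, {α,β,γ,ε}, {α,β,δ,ε}, {α,γ,δ,ε}, {β,γ,δ,ε}, X }

Derivation:
Take S₀ = 𝒢 ∪ {∅, X} = { {}, {γ}, {α,δ}, {α,ε}, X }.
Iteration 1. New:
  {α,γ,δ}  = {γ} ∪ {α,δ}
  {α,γ,ε}  = {γ} ∪ {α,ε}
  {α,δ,ε}  = {α,δ} ∪ {α,ε}
  {β,γ,δ}  = {α,ε}ᶜ
  {β,γ,ε}  = {α,δ}ᶜ
  {α,β,δ,ε}  = {γ}ᶜ
Iteration 2 adds 7:
  {β,γ}  = {α,δ,ε}ᶜ
  {β,δ}  = {α,γ,ε}ᶜ
  {β,ε}  = {α,γ,δ}ᶜ
  {α,β,γ,δ}  = {β,γ,δ} ∪ {α,γ,δ}
  {α,β,γ,ε}  = {α,γ,ε} ∪ {β,γ,ε}
  {α,γ,δ,ε}  = {α,δ,ε} ∪ {α,γ,ε}
  {β,γ,δ,ε}  = {β,γ,δ} ∪ {β,γ,ε}
Iteration 3 (7 new):
  {α}  = {β,γ,δ,ε}ᶜ
  {β}  = {α,γ,δ,ε}ᶜ
  {δ}  = {α,β,γ,ε}ᶜ
  {ε}  = {α,β,γ,δ}ᶜ
  {α,β,δ}  = {α,δ} ∪ {β,δ}
  {α,β,ε}  = {β,ε} ∪ {α,ε}
  {β,δ,ε}  = {β,ε} ∪ {β,δ}
Iteration 4: 6 new —
  {α,β}  = {β} ∪ {α}
  {α,γ}  = {β,δ,ε}ᶜ
  {γ,δ}  = {α,β,ε}ᶜ
  {γ,ε}  = {α,β,δ}ᶜ
  {δ,ε}  = {ε} ∪ {δ}
  {α,β,γ}  = {β,γ} ∪ {α}
Iteration 5 (1 new):
  {γ,δ,ε}  = {α,β}ᶜ
Iteration 6: closed — nothing new.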